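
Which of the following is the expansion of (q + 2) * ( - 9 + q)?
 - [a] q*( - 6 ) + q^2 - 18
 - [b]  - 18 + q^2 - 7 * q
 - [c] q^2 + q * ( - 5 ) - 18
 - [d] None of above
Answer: b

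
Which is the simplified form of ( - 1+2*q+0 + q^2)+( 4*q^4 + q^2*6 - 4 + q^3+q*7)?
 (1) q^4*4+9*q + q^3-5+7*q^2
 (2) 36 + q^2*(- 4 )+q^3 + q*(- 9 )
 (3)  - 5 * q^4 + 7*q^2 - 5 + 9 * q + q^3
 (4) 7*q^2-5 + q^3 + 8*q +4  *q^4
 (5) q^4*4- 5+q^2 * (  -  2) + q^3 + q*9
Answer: 1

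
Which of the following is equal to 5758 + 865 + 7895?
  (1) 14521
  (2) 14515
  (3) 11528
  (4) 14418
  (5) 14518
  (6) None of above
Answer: 5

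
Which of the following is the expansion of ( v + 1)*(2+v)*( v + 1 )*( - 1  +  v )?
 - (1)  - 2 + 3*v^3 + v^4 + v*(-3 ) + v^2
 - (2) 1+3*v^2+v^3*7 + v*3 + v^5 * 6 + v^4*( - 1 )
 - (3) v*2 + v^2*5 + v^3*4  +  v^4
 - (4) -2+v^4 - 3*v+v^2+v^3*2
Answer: 1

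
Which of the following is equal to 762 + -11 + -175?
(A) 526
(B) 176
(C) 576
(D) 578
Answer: C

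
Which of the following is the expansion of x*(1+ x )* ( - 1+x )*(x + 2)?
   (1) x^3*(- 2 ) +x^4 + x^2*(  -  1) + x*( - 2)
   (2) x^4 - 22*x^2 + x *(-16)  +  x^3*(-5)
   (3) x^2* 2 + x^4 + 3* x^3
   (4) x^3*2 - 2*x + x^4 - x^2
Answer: 4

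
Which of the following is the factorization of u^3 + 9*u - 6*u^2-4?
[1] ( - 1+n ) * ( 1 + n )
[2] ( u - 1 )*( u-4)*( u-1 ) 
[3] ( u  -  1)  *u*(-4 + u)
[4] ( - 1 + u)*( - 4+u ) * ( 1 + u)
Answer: 2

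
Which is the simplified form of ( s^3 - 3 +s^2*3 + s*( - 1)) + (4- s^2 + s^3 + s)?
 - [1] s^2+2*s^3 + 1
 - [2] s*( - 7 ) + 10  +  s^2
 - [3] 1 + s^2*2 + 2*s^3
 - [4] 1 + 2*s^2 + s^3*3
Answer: 3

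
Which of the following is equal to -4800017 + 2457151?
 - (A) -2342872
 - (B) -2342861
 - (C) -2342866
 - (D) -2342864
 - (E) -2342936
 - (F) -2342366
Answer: C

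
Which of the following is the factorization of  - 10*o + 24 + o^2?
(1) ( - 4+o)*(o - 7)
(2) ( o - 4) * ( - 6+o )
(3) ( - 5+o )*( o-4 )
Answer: 2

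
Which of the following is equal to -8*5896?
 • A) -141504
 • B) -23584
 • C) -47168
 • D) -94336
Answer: C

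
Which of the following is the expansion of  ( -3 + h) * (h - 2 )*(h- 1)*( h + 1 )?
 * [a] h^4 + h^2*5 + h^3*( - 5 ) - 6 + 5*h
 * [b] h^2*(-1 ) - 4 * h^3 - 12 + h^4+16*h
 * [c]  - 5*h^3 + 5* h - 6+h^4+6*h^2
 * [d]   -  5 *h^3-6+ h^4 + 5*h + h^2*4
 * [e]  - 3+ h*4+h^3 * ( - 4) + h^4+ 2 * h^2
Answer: a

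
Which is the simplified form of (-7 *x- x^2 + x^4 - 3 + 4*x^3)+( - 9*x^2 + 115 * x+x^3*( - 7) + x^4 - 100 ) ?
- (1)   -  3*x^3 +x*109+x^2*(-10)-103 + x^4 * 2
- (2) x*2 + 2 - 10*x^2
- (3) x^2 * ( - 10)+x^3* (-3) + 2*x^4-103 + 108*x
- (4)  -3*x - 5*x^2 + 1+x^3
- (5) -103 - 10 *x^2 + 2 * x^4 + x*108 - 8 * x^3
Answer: 3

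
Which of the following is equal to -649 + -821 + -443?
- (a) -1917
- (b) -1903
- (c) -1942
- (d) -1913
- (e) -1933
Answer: d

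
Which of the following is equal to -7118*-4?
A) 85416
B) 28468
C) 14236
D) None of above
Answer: D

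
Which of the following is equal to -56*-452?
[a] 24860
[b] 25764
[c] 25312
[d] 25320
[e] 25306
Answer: c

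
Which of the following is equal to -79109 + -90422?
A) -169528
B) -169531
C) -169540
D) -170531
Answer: B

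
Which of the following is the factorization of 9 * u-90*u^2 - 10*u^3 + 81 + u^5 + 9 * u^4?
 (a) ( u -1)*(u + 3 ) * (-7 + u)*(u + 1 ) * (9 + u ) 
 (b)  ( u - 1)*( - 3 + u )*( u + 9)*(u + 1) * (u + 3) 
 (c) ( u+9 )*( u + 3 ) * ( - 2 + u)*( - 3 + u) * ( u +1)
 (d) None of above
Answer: b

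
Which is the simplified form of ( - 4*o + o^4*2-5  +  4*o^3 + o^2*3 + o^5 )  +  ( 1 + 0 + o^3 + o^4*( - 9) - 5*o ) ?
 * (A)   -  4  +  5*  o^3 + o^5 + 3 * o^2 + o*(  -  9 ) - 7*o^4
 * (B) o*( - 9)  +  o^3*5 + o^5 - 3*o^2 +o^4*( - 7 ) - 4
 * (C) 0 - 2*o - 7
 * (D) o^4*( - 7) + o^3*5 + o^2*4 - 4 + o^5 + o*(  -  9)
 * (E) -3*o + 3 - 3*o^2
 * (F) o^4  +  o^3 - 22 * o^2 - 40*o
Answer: A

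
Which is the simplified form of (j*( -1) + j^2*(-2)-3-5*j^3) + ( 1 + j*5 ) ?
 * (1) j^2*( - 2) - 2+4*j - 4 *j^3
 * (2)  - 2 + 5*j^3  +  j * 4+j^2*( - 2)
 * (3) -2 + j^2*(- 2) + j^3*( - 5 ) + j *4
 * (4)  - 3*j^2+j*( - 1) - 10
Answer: 3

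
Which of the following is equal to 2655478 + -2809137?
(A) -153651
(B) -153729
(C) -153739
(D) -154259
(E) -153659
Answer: E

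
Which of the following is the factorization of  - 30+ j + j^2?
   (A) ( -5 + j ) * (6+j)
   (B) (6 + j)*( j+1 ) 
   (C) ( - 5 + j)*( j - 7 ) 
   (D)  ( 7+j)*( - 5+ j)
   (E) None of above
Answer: A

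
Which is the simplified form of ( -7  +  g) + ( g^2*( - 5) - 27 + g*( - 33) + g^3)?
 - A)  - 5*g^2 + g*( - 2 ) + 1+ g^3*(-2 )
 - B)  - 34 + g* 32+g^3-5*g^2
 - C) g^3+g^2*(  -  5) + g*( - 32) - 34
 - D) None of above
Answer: C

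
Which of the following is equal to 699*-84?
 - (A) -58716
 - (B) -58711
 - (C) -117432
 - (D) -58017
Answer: A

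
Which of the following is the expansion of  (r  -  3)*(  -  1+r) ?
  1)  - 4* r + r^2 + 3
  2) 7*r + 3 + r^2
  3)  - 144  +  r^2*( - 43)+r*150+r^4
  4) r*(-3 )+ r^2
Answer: 1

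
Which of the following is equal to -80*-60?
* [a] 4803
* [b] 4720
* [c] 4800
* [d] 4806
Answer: c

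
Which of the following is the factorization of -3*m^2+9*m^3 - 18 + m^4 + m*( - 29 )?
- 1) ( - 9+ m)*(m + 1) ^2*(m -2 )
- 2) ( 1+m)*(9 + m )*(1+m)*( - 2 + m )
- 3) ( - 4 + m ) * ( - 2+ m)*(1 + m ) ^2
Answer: 2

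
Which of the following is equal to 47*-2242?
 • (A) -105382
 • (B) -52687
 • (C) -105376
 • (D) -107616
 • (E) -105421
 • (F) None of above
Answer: F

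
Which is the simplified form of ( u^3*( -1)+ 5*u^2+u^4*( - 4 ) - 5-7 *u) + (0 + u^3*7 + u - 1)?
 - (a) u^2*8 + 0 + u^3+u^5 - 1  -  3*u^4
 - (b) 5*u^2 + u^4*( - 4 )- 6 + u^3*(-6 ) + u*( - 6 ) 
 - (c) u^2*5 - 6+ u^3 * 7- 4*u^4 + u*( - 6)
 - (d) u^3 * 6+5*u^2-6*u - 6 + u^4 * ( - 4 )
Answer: d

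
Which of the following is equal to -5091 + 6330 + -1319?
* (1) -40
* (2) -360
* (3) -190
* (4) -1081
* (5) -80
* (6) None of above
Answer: 5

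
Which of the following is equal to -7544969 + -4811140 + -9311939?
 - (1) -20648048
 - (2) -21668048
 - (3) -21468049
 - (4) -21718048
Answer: 2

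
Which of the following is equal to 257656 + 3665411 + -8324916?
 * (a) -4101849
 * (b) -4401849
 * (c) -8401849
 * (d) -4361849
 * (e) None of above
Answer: b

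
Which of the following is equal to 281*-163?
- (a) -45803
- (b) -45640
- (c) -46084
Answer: a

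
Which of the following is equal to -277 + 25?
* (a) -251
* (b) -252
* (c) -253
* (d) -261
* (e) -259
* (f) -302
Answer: b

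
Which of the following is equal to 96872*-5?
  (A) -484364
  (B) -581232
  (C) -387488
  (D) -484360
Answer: D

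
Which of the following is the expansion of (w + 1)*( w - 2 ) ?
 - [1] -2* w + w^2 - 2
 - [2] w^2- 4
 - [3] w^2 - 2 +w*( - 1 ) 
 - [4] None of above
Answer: 3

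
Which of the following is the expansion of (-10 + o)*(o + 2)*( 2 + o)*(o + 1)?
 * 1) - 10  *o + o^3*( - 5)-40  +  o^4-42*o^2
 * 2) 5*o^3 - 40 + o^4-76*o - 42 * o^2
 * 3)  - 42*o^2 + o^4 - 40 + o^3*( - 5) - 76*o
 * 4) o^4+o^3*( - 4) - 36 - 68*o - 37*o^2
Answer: 3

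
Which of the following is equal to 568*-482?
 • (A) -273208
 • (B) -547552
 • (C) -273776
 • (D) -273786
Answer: C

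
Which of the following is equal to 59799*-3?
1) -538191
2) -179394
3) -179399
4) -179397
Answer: 4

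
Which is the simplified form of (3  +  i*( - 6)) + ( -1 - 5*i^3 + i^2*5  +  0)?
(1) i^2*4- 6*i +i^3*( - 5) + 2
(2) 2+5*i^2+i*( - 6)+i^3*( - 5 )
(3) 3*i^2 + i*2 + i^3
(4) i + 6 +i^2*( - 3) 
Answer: 2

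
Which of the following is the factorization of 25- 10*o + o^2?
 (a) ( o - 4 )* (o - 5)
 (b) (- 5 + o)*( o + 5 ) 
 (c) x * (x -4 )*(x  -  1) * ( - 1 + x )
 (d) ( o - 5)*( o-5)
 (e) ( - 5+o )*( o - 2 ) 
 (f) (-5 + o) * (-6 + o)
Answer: d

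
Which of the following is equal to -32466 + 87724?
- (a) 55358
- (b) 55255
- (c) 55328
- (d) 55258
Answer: d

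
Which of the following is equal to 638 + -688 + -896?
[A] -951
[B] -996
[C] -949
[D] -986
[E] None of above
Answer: E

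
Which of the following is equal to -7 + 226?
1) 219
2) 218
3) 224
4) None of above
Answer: 1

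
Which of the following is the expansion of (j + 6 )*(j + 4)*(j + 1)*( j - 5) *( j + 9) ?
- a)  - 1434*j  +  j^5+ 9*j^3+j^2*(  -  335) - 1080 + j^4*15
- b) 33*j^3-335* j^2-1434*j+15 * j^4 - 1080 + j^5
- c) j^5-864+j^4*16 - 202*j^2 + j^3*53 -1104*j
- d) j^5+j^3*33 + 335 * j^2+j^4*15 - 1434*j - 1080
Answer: b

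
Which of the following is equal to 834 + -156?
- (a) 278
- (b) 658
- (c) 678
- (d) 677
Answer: c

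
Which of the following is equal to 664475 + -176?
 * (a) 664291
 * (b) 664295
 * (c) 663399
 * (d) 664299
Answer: d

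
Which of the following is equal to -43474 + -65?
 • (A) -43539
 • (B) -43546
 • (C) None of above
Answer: A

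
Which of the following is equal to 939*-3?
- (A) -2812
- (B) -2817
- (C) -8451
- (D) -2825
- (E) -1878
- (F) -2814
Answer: B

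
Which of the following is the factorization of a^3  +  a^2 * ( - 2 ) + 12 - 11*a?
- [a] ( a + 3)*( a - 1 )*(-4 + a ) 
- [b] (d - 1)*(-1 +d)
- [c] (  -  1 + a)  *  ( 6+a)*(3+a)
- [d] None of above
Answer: a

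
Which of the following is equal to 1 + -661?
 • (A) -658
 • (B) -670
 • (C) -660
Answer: C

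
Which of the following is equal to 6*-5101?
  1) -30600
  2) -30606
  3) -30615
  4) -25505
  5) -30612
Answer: 2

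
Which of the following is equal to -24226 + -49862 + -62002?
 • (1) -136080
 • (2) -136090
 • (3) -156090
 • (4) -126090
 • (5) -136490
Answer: 2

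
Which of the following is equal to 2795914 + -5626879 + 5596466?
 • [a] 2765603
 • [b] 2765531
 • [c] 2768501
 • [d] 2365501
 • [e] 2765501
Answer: e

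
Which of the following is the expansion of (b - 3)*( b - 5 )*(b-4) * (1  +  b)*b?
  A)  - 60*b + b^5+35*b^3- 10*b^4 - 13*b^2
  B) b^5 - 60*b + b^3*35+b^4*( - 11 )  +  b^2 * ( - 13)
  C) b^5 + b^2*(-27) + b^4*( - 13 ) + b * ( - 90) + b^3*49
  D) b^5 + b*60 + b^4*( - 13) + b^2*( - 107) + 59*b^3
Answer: B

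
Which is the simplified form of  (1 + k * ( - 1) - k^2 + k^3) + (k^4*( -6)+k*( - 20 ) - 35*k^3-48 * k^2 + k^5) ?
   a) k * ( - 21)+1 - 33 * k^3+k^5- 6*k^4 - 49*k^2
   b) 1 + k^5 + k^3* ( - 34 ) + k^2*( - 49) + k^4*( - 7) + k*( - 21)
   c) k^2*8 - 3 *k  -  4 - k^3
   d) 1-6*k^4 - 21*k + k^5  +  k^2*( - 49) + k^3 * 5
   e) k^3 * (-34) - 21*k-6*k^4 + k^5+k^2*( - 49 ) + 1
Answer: e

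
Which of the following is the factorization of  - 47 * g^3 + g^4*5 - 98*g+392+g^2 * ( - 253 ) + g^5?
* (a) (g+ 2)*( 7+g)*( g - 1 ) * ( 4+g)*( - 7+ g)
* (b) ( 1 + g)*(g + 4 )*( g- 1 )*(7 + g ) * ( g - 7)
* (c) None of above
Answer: a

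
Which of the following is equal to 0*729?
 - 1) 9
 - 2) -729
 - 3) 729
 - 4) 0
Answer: 4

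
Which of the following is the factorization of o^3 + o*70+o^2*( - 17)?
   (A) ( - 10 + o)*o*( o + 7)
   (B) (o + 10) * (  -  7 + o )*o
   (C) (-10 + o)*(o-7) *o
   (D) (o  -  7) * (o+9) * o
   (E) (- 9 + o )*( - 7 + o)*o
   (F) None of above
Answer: C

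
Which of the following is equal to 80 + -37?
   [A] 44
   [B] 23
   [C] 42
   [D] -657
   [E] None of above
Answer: E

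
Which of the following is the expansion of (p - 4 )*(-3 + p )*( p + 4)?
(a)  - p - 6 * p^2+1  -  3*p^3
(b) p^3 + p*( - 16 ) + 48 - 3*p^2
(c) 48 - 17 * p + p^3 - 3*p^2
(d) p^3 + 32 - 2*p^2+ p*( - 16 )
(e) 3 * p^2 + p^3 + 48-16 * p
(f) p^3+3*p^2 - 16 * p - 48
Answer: b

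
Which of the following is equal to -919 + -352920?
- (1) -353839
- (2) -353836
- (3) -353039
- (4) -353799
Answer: 1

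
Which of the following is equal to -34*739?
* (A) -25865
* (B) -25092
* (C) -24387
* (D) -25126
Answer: D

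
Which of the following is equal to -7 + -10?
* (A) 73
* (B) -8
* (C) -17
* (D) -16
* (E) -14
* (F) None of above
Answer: C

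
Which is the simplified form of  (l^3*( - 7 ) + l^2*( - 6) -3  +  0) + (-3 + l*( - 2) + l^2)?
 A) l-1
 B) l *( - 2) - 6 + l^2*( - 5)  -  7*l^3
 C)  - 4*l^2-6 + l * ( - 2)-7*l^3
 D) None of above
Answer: B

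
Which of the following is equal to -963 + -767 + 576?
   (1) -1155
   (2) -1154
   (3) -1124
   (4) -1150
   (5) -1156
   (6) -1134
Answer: 2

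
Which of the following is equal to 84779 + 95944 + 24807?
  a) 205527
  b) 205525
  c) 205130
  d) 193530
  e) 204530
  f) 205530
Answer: f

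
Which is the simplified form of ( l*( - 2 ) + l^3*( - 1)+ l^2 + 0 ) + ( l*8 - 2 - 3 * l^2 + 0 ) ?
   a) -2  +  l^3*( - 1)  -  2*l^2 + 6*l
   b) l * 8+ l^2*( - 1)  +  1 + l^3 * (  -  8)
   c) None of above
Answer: a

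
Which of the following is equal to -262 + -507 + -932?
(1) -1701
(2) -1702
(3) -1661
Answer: 1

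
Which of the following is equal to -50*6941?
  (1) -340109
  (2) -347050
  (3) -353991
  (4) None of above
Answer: 2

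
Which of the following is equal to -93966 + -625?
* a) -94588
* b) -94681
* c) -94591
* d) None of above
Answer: c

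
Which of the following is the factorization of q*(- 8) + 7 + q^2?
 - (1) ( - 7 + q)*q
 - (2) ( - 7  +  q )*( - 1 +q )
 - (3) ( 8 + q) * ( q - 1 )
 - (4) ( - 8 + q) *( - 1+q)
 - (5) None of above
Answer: 2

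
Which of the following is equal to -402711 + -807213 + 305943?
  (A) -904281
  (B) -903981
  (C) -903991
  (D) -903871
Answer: B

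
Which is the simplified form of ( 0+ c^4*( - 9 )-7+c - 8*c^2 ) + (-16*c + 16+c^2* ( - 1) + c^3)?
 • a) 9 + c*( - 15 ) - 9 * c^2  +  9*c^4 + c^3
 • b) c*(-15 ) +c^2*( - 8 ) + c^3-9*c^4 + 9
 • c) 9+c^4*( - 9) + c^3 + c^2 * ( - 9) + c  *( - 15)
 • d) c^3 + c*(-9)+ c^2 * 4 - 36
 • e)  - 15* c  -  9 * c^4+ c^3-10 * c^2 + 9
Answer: c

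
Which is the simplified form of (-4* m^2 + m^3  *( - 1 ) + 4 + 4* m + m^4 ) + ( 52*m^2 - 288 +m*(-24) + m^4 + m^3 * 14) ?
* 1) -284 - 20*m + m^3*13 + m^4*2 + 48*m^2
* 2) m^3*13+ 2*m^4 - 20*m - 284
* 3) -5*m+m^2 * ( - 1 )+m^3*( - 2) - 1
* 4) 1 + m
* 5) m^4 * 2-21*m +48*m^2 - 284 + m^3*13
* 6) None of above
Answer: 1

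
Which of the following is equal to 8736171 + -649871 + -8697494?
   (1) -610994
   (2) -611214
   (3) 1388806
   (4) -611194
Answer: 4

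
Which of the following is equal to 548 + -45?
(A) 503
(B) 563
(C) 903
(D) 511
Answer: A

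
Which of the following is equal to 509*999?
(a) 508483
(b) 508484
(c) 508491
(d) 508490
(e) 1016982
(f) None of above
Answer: c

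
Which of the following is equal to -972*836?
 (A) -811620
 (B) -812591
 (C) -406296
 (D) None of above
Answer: D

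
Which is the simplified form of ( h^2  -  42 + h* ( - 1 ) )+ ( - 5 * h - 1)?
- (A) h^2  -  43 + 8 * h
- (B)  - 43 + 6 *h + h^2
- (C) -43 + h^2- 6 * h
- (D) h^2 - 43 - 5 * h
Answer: C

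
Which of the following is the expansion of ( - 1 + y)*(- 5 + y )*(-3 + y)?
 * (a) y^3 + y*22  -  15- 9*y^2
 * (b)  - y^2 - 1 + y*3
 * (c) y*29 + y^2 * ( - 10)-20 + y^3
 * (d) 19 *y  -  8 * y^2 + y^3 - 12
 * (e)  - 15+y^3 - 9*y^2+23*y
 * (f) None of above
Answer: e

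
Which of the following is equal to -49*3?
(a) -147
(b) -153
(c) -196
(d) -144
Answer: a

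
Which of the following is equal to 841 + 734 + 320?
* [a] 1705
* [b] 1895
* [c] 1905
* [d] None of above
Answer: b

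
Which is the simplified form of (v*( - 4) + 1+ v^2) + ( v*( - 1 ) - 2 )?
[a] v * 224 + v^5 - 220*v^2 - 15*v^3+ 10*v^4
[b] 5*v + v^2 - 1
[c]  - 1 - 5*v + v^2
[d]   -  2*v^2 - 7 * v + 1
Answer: c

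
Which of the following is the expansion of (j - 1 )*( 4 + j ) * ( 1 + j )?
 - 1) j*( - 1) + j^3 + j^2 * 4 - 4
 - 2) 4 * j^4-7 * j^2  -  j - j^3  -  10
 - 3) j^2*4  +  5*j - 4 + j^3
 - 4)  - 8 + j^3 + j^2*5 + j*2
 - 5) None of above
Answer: 1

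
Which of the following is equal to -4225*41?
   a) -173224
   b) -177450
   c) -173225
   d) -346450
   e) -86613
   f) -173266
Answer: c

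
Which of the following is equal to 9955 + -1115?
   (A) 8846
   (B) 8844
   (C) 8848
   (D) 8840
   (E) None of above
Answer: D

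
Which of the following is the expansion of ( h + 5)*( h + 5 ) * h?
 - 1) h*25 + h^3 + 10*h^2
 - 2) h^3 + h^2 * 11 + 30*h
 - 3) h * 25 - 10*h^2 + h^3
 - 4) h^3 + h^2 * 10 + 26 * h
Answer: 1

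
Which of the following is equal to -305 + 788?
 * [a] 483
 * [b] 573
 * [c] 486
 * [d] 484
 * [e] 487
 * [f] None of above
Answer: a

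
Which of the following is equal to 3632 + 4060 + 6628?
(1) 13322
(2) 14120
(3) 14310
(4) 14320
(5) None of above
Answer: 4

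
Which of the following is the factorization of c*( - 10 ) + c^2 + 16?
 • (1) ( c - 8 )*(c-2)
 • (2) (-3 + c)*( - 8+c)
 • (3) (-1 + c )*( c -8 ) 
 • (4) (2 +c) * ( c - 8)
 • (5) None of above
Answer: 1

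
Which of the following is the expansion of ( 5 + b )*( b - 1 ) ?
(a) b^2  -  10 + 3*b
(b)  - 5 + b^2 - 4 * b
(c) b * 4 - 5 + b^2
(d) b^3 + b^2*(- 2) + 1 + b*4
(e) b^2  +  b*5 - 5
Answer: c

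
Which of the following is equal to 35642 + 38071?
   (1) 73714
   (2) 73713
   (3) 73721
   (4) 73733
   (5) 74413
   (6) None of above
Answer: 2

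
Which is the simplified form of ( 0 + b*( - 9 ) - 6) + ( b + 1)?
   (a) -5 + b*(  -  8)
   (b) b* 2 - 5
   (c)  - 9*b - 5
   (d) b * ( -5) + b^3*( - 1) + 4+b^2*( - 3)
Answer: a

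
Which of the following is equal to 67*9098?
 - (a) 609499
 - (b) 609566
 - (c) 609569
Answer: b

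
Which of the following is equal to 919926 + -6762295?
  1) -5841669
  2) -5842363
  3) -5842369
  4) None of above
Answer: 3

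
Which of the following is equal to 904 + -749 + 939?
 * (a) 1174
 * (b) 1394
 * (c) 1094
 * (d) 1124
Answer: c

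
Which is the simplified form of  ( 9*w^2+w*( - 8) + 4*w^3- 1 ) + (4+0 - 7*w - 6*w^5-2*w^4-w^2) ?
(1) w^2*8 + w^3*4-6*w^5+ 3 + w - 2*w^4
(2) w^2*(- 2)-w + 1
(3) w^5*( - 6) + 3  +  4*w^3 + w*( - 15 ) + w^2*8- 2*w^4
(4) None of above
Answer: 3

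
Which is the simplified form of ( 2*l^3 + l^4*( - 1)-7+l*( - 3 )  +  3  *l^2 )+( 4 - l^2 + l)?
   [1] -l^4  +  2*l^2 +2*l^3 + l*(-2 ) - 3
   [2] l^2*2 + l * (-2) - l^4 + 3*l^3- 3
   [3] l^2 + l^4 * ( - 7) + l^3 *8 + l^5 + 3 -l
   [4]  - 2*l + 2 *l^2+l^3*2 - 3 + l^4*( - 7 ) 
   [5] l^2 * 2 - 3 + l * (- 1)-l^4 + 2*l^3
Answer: 1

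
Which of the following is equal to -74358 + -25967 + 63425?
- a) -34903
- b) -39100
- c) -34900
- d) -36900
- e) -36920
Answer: d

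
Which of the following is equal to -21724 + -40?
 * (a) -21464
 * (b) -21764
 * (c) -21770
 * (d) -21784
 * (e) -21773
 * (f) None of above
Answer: b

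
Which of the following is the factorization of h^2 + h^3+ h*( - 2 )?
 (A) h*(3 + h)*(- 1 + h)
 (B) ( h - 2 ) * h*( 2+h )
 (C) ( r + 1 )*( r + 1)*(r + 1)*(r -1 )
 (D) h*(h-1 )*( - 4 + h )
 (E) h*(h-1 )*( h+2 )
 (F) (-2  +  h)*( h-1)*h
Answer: E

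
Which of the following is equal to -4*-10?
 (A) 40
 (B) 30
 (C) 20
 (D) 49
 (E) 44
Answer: A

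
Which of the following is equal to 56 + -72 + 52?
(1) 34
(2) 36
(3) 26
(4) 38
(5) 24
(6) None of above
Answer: 2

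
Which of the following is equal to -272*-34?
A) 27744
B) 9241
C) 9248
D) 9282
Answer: C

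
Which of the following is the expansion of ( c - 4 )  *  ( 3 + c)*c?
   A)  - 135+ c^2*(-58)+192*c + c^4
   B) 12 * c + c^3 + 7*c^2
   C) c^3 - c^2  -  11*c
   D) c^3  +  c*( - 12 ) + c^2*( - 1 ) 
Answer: D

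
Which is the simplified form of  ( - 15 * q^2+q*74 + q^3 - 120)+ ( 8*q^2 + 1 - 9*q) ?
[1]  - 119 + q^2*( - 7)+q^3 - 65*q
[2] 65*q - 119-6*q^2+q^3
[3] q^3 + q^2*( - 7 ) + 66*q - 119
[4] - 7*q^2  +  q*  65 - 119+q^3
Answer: 4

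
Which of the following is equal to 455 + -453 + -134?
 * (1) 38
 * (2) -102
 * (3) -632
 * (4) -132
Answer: 4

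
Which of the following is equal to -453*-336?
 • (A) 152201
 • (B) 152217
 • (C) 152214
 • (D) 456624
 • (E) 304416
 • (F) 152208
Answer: F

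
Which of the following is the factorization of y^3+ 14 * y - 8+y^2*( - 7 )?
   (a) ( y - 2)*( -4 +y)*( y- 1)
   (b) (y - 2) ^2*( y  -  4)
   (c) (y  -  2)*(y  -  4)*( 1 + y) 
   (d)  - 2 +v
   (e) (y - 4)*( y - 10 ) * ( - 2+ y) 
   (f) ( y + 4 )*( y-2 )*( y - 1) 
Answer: a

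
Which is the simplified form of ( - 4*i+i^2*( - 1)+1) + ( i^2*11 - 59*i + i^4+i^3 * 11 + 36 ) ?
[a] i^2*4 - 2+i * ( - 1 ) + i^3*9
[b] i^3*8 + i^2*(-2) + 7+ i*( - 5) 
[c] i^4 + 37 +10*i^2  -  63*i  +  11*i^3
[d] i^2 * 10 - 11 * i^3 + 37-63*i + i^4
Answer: c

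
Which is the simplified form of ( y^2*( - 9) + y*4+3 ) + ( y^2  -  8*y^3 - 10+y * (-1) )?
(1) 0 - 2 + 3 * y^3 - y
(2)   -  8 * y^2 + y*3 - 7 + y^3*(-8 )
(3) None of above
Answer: 2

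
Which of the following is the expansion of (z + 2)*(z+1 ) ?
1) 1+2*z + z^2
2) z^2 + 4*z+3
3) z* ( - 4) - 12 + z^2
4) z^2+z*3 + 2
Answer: 4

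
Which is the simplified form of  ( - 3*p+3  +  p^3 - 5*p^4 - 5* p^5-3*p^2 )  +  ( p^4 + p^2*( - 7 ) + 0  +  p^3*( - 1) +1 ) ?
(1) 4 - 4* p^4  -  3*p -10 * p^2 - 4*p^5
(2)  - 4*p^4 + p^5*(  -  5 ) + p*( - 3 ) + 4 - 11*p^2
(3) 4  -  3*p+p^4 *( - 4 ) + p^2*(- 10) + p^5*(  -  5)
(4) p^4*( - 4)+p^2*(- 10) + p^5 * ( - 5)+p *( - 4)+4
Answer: 3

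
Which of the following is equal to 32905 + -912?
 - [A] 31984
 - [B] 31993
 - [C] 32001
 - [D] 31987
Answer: B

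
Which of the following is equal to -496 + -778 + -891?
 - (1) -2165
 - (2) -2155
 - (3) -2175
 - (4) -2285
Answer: 1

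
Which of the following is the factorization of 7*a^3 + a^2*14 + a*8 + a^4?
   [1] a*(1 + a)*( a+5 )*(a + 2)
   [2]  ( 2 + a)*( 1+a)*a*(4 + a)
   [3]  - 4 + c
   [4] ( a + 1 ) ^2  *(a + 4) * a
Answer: 2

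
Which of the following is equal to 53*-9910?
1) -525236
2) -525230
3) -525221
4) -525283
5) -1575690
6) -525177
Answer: 2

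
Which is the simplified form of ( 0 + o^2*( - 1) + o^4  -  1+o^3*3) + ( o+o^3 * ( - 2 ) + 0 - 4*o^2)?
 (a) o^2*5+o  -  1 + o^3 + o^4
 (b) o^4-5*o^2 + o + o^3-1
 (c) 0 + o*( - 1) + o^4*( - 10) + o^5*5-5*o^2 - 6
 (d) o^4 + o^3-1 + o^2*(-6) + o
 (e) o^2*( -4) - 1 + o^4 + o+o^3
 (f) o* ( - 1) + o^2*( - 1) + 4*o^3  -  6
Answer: b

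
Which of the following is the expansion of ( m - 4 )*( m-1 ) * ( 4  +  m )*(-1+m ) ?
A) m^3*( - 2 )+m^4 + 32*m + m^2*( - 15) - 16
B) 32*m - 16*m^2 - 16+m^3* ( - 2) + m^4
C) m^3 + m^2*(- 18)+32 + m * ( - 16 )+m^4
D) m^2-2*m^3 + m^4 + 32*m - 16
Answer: A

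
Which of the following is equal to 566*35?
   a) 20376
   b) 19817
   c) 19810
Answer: c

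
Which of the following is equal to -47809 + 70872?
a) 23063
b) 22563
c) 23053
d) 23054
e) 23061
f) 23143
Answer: a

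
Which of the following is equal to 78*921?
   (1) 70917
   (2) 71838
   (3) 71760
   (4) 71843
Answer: 2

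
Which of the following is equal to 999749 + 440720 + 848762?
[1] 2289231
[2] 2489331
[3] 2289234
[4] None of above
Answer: 1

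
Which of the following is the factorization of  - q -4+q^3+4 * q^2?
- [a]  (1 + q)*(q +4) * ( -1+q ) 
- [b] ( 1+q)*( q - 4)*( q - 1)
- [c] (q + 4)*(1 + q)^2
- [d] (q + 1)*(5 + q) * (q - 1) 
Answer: a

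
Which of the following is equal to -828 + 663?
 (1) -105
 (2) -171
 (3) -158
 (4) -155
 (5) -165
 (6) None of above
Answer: 5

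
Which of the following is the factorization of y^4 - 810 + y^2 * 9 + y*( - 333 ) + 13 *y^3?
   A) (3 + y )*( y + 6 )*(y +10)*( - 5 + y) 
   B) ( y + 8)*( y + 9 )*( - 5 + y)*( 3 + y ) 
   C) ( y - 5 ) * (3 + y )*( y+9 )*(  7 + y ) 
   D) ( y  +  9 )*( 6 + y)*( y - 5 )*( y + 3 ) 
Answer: D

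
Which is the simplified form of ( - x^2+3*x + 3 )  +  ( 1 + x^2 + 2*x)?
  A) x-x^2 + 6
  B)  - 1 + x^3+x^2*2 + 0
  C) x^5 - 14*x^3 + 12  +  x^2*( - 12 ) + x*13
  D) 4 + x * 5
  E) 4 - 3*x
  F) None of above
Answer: D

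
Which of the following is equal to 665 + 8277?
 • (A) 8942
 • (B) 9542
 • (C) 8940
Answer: A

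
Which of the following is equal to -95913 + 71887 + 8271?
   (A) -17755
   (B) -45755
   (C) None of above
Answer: C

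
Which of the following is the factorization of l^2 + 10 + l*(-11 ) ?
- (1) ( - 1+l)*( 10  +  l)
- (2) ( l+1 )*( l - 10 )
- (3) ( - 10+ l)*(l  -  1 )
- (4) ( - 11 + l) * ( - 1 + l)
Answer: 3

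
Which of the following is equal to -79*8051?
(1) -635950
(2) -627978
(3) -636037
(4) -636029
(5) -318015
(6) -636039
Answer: 4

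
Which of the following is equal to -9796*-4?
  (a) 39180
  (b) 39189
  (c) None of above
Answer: c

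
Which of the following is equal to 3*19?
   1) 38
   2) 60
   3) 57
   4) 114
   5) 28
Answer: 3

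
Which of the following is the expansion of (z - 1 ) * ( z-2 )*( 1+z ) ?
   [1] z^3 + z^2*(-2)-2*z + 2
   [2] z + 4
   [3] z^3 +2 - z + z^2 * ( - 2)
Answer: 3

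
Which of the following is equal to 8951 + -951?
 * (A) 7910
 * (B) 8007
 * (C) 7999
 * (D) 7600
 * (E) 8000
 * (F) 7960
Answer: E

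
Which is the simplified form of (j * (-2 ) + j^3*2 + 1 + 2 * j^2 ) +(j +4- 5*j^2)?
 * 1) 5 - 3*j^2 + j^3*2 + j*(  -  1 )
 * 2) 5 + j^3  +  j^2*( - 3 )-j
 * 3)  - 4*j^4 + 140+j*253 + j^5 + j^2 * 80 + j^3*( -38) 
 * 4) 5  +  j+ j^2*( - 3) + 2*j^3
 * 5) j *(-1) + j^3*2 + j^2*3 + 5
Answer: 1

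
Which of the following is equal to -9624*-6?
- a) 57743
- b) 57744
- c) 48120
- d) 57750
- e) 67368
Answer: b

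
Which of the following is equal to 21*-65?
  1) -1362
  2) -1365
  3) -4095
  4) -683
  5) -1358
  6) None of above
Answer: 2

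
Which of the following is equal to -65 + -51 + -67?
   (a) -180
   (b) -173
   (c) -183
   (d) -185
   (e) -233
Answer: c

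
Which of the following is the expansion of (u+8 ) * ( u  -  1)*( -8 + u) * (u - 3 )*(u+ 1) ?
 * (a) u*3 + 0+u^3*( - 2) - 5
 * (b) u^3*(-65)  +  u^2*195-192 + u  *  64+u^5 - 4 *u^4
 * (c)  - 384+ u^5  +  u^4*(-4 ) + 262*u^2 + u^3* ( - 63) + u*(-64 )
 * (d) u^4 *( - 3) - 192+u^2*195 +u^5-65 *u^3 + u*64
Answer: d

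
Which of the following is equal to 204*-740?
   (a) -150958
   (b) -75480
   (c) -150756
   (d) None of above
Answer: d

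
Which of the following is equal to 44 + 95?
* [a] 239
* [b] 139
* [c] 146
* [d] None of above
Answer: b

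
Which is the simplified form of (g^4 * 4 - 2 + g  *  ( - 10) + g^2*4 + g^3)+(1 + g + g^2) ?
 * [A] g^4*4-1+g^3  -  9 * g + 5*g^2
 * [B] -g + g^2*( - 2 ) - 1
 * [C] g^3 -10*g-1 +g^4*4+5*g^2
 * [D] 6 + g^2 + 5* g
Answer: A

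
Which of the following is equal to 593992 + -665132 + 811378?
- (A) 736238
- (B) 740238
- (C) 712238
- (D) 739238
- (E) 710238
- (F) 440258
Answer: B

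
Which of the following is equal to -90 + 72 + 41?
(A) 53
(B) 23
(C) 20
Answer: B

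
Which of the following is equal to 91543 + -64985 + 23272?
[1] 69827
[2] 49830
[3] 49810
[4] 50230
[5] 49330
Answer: 2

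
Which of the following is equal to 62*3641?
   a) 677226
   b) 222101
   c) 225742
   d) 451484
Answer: c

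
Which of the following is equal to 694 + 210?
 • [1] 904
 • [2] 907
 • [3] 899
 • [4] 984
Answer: 1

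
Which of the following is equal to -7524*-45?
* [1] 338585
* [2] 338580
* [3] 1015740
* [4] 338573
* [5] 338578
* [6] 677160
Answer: 2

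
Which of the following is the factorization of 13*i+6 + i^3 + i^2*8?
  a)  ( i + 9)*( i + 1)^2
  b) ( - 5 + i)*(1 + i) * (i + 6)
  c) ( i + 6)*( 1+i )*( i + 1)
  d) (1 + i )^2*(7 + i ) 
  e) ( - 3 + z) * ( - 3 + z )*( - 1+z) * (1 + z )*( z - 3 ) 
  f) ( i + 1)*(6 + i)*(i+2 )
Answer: c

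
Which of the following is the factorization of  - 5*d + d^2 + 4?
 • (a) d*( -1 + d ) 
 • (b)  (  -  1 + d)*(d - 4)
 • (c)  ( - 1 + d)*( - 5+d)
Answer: b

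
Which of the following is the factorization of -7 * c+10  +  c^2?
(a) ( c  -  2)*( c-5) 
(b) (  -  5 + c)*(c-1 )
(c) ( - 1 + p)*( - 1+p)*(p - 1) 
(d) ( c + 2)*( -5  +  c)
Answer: a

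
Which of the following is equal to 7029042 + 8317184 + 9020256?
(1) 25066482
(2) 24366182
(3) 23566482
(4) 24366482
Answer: 4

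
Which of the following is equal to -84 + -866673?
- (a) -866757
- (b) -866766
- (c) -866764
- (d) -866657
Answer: a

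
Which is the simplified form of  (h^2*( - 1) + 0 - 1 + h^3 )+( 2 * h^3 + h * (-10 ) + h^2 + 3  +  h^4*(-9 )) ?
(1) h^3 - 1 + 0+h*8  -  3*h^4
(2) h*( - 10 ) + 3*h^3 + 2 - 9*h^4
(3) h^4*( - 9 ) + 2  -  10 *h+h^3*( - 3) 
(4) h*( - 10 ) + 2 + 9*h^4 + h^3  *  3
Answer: 2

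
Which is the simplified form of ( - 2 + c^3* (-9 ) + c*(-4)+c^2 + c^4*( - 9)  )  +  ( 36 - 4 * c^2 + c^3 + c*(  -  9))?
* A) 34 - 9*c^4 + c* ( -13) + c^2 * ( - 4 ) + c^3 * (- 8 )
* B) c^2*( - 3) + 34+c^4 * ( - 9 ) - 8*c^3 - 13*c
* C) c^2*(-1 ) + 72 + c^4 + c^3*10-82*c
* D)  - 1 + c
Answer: B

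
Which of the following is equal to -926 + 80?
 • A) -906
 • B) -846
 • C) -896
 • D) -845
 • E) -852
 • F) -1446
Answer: B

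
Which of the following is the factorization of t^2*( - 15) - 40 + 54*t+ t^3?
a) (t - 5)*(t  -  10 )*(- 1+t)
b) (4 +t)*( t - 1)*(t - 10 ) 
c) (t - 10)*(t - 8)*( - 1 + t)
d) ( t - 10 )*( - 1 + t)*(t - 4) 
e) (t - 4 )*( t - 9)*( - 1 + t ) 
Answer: d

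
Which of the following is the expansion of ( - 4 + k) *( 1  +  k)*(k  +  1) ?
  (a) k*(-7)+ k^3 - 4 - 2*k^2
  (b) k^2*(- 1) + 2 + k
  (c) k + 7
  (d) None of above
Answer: a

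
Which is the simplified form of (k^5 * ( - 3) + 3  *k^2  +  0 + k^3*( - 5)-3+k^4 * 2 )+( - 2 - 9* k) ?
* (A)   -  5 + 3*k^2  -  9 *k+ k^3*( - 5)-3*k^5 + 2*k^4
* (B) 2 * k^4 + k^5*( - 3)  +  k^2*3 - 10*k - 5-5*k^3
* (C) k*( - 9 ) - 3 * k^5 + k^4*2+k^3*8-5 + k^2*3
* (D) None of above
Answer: A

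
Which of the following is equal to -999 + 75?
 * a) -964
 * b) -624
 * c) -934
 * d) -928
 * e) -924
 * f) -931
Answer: e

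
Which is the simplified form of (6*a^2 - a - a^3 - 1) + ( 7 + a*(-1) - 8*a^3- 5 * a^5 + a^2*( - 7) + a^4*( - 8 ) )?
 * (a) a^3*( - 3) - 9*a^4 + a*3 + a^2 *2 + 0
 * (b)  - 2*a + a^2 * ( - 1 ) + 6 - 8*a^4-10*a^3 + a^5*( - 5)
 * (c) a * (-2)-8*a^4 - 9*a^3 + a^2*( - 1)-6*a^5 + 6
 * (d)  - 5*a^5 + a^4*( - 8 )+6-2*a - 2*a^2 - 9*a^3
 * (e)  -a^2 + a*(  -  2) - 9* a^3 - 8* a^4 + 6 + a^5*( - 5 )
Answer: e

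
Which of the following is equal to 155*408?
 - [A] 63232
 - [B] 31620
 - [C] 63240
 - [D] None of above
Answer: C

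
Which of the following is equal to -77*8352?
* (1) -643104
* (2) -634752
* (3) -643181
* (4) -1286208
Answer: 1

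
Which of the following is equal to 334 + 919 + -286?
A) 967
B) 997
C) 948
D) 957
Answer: A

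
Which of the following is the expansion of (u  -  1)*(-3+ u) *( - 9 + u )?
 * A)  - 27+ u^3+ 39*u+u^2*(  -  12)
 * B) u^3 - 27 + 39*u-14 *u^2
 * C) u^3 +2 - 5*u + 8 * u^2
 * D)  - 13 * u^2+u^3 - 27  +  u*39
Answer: D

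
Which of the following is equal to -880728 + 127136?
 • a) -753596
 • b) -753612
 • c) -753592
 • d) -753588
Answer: c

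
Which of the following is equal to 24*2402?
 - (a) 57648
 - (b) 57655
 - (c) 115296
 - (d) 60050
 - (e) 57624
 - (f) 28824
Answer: a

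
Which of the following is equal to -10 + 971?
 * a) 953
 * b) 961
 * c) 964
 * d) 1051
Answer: b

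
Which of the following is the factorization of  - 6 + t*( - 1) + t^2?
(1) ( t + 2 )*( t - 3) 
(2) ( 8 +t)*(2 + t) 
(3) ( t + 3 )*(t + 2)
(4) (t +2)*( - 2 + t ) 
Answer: 1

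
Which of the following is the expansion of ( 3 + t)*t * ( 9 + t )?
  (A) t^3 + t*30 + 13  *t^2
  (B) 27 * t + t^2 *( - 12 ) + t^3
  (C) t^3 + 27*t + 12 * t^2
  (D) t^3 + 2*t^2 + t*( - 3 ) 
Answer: C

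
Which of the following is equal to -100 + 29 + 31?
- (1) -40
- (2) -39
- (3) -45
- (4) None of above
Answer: 1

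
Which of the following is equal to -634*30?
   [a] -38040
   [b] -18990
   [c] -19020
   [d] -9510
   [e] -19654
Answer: c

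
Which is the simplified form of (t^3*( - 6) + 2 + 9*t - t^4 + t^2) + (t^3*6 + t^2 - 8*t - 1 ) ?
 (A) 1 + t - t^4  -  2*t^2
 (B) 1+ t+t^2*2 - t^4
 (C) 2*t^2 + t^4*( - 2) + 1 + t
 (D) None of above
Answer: B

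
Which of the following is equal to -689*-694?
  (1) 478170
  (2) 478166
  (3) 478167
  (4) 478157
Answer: 2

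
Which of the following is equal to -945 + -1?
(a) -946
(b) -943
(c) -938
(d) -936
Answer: a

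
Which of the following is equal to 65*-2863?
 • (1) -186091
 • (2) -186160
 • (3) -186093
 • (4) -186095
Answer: 4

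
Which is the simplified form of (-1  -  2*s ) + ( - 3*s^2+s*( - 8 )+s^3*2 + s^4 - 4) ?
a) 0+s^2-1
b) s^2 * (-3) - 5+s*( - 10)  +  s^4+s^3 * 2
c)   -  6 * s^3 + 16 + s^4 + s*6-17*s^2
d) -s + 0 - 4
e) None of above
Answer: b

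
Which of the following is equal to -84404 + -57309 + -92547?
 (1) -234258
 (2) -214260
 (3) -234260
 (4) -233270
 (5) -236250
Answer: 3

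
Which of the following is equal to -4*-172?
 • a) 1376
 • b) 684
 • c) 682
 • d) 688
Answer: d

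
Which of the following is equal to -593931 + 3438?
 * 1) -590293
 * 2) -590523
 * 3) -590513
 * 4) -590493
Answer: 4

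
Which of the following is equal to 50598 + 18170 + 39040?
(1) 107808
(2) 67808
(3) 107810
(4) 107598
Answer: 1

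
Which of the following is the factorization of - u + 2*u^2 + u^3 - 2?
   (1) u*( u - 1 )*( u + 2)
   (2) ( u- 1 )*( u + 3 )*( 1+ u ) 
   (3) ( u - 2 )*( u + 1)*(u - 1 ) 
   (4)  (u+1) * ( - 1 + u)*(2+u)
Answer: 4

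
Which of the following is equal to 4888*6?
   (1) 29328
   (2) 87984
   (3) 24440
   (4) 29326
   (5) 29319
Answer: 1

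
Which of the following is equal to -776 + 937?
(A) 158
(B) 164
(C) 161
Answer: C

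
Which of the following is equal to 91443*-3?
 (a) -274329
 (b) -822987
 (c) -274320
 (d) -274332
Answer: a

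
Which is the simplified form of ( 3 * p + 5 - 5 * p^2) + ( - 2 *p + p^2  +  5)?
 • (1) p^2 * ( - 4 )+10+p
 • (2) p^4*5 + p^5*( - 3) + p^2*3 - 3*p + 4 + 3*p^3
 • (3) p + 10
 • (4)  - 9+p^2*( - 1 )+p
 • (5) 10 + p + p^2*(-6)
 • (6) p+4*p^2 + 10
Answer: 1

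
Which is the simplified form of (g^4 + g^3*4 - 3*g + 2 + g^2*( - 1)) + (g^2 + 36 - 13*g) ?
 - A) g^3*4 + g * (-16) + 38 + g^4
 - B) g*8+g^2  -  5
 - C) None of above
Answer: A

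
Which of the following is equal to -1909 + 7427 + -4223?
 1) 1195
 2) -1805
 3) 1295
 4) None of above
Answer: 3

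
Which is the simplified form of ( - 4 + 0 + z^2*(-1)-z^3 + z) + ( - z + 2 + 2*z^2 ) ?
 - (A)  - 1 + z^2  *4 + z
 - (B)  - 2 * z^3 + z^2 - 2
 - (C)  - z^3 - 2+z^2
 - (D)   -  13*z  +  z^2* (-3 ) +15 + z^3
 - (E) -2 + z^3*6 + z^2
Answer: C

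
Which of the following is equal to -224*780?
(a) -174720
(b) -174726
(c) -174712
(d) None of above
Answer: a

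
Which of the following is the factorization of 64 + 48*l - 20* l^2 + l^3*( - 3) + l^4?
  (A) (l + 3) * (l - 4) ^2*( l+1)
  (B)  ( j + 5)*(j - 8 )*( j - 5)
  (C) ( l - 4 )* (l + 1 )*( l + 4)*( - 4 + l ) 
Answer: C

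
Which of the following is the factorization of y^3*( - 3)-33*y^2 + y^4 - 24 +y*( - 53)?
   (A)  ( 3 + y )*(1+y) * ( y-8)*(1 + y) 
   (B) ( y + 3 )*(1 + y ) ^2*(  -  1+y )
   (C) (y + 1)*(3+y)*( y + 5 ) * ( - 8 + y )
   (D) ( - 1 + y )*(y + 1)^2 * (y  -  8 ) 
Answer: A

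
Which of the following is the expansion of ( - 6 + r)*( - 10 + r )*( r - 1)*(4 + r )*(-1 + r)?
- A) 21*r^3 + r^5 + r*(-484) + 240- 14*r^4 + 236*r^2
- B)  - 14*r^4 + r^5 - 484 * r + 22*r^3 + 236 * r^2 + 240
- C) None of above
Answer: A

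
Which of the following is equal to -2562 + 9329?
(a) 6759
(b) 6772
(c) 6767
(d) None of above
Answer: c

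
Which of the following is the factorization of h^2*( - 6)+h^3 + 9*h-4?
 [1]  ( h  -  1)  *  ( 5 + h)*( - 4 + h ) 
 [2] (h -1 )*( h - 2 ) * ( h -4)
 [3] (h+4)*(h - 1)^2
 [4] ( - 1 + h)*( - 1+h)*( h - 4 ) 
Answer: 4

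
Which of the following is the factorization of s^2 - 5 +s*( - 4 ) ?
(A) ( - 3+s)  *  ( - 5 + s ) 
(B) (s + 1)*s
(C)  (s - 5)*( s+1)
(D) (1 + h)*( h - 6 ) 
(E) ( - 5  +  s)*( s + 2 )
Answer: C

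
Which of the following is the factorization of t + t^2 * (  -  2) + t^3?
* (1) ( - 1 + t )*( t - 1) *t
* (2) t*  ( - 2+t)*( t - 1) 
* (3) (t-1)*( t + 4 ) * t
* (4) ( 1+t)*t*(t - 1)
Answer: 1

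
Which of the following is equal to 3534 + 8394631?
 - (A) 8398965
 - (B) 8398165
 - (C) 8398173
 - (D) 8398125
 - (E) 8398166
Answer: B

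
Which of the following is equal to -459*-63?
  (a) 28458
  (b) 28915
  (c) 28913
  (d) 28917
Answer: d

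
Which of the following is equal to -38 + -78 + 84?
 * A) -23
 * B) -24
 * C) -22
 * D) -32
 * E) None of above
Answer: D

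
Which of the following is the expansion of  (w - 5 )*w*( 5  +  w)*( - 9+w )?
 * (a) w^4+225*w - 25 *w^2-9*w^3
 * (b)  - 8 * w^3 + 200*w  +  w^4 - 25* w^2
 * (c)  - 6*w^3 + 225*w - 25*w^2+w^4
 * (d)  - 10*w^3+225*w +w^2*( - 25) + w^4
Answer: a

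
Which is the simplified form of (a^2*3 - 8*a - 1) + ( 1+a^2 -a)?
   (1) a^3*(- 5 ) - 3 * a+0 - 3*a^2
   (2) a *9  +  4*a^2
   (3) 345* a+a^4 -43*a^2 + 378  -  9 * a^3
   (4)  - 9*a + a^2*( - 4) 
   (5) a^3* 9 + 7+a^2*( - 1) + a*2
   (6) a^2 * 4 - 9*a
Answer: 6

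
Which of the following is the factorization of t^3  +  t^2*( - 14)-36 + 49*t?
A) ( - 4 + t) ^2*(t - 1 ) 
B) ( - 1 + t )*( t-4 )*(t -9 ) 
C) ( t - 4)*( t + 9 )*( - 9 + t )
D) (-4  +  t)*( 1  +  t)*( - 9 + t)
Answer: B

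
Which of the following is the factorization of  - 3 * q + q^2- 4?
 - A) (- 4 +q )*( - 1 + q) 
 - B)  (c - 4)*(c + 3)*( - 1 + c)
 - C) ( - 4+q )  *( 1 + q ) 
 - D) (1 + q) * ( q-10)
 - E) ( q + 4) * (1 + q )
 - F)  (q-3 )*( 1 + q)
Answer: C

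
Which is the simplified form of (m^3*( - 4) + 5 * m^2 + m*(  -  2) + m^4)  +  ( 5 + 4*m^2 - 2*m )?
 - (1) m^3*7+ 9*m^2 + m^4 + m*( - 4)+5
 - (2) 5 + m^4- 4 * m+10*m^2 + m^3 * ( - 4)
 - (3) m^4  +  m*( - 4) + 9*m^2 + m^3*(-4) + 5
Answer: 3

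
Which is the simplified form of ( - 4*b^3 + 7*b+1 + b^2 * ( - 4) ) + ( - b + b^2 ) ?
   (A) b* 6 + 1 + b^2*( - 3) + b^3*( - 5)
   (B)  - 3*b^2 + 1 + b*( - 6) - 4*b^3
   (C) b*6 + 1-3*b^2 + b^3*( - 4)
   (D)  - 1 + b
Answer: C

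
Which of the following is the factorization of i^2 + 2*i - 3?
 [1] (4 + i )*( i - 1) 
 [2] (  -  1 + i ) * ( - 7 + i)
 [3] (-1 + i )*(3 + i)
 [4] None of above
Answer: 3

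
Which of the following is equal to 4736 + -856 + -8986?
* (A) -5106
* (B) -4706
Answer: A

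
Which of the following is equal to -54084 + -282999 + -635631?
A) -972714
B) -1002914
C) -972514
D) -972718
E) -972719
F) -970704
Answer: A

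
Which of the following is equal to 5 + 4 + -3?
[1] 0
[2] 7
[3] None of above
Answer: 3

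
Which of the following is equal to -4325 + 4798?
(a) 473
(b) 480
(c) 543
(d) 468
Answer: a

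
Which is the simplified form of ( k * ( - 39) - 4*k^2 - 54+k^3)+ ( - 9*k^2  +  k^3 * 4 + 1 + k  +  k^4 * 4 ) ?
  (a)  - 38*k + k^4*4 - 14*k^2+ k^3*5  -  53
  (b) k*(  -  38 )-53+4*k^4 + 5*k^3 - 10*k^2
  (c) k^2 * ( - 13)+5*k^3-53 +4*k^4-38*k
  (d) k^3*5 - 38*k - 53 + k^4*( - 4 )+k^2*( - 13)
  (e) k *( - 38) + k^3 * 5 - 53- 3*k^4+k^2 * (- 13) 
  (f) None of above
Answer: c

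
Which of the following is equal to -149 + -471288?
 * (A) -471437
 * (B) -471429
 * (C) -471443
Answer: A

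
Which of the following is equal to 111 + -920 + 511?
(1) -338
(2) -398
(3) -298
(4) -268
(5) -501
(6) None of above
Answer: 3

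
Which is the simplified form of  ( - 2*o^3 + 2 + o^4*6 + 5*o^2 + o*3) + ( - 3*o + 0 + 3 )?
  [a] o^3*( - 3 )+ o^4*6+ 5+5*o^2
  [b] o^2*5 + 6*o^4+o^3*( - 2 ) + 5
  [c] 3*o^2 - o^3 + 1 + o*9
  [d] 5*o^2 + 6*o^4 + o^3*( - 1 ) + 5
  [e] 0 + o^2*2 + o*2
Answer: b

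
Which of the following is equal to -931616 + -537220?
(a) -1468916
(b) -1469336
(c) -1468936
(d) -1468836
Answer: d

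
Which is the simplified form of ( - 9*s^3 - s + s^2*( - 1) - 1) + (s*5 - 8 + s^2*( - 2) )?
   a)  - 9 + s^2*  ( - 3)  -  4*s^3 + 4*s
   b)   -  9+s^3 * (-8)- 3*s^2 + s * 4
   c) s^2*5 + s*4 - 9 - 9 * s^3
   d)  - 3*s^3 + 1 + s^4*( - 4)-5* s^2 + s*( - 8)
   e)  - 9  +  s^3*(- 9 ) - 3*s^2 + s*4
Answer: e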